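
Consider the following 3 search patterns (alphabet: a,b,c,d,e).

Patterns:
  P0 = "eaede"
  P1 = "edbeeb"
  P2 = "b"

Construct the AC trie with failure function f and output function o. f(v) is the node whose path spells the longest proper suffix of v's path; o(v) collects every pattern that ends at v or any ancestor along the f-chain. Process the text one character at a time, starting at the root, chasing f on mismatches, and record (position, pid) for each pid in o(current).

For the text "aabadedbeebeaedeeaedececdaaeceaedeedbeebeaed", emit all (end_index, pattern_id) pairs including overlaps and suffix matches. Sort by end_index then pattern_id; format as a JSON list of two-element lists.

Build automaton:
Trie nodes:
  0='ε' goto b→11 e→1
  1='e' goto a→2 d→6
  2='ea' goto e→3
  3='eae' goto d→4
  4='eaed' goto e→5
  5='eaede' goto ·  ←P0
  6='ed' goto b→7
  7='edb' goto e→8
  8='edbe' goto e→9
  9='edbee' goto b→10
  10='edbeeb' goto ·  ←P1
  11='b' goto ·  ←P2

BFS fail/out derivation:
  n1('e'): parent n0 fail=0; on 'e' 0 → fail=0;  out ∅∪∅=∅
  n11('b'): parent n0 fail=0; on 'b' 0 → fail=0;  out {2}∪∅={2}
  n2('ea'): parent n1 fail=0; on 'a' 0 → fail=0;  out ∅∪∅=∅
  n6('ed'): parent n1 fail=0; on 'd' 0 → fail=0;  out ∅∪∅=∅
  n3('eae'): parent n2 fail=0; on 'e' 0 → fail=1;  out ∅∪∅=∅
  n7('edb'): parent n6 fail=0; on 'b' 0 → fail=11;  out ∅∪{2}={2}
  n4('eaed'): parent n3 fail=1; on 'd' 1 → fail=6;  out ∅∪∅=∅
  n8('edbe'): parent n7 fail=11; on 'e' 11→0 → fail=1;  out ∅∪∅=∅
  n5('eaede'): parent n4 fail=6; on 'e' 6→0 → fail=1;  out {0}∪∅={0}
  n9('edbee'): parent n8 fail=1; on 'e' 1→0 → fail=1;  out ∅∪∅=∅
  n10('edbeeb'): parent n9 fail=1; on 'b' 1→0 → fail=11;  out {1}∪{2}={1,2}

Text stream:
i=0 'a': node 0→0
i=1 'a': node 0→0
i=2 'b': node 0→11  → match P2@[2:2]
i=3 'a': node 11→0 ·f
i=4 'd': node 0→0
i=5 'e': node 0→1
i=6 'd': node 1→6
i=7 'b': node 6→7  → match P2@[7:7]
i=8 'e': node 7→8
i=9 'e': node 8→9
i=10 'b': node 9→10  → match P1@[5:10],P2@[10:10]
i=11 'e': node 10→1 ·f
i=12 'a': node 1→2
i=13 'e': node 2→3
i=14 'd': node 3→4
i=15 'e': node 4→5  → match P0@[11:15]
i=16 'e': node 5→1 ·f
i=17 'a': node 1→2
i=18 'e': node 2→3
i=19 'd': node 3→4
i=20 'e': node 4→5  → match P0@[16:20]
i=21 'c': node 5→0 ·f
i=22 'e': node 0→1
i=23 'c': node 1→0 ·f
i=24 'd': node 0→0
i=25 'a': node 0→0
i=26 'a': node 0→0
i=27 'e': node 0→1
i=28 'c': node 1→0 ·f
i=29 'e': node 0→1
i=30 'a': node 1→2
i=31 'e': node 2→3
i=32 'd': node 3→4
i=33 'e': node 4→5  → match P0@[29:33]
i=34 'e': node 5→1 ·f
i=35 'd': node 1→6
i=36 'b': node 6→7  → match P2@[36:36]
i=37 'e': node 7→8
i=38 'e': node 8→9
i=39 'b': node 9→10  → match P1@[34:39],P2@[39:39]
i=40 'e': node 10→1 ·f
i=41 'a': node 1→2
i=42 'e': node 2→3
i=43 'd': node 3→4

Result: [[2,2],[7,2],[10,1],[10,2],[15,0],[20,0],[33,0],[36,2],[39,1],[39,2]]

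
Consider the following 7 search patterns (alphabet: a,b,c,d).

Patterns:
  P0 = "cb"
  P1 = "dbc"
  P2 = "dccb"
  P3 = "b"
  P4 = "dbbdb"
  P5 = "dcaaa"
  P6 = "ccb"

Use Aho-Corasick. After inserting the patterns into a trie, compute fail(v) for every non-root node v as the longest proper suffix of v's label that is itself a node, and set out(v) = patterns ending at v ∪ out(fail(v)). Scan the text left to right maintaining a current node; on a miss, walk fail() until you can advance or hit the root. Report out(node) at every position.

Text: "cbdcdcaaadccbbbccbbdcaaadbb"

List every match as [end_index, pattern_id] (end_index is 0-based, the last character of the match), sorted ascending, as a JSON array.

Build automaton:
Trie nodes:
  n0 'ε': b→9 c→1 d→3
  n1 'c': b→2 c→16
  n2 'cb': ·  ←P0
  n3 'd': b→4 c→6
  n4 'db': b→10 c→5
  n5 'dbc': ·  ←P1
  n6 'dc': a→13 c→7
  n7 'dcc': b→8
  n8 'dccb': ·  ←P2
  n9 'b': ·  ←P3
  n10 'dbb': d→11
  n11 'dbbd': b→12
  n12 'dbbdb': ·  ←P4
  n13 'dca': a→14
  n14 'dcaa': a→15
  n15 'dcaaa': ·  ←P5
  n16 'cc': b→17
  n17 'ccb': ·  ←P6

Failure links (BFS by depth):
  fail(1) 'c': from fail(0)=0 chase 'c': 0 ⇒ 0;  out=∅∪out(0)=∅
  fail(3) 'd': from fail(0)=0 chase 'd': 0 ⇒ 0;  out=∅∪out(0)=∅
  fail(9) 'b': from fail(0)=0 chase 'b': 0 ⇒ 0;  out={3}∪out(0)={3}
  fail(2) 'cb': from fail(1)=0 chase 'b': 0 ⇒ 9;  out={0}∪out(9)={0,3}
  fail(4) 'db': from fail(3)=0 chase 'b': 0 ⇒ 9;  out=∅∪out(9)={3}
  fail(6) 'dc': from fail(3)=0 chase 'c': 0 ⇒ 1;  out=∅∪out(1)=∅
  fail(16) 'cc': from fail(1)=0 chase 'c': 0 ⇒ 1;  out=∅∪out(1)=∅
  fail(5) 'dbc': from fail(4)=9 chase 'c': 9→0 ⇒ 1;  out={1}∪out(1)={1}
  fail(7) 'dcc': from fail(6)=1 chase 'c': 1 ⇒ 16;  out=∅∪out(16)=∅
  fail(10) 'dbb': from fail(4)=9 chase 'b': 9→0 ⇒ 9;  out=∅∪out(9)={3}
  fail(13) 'dca': from fail(6)=1 chase 'a': 1→0 ⇒ 0;  out=∅∪out(0)=∅
  fail(17) 'ccb': from fail(16)=1 chase 'b': 1 ⇒ 2;  out={6}∪out(2)={0,3,6}
  fail(8) 'dccb': from fail(7)=16 chase 'b': 16 ⇒ 17;  out={2}∪out(17)={0,2,3,6}
  fail(11) 'dbbd': from fail(10)=9 chase 'd': 9→0 ⇒ 3;  out=∅∪out(3)=∅
  fail(14) 'dcaa': from fail(13)=0 chase 'a': 0 ⇒ 0;  out=∅∪out(0)=∅
  fail(12) 'dbbdb': from fail(11)=3 chase 'b': 3 ⇒ 4;  out={4}∪out(4)={3,4}
  fail(15) 'dcaaa': from fail(14)=0 chase 'a': 0 ⇒ 0;  out={5}∪out(0)={5}

Scan:
i=0 'c': node 0→1
i=1 'b': node 1→2  emit P0@[0:1],P3@[1:1]
i=2 'd': node 2→3 (fail-walked)
i=3 'c': node 3→6
i=4 'd': node 6→3 (fail-walked)
i=5 'c': node 3→6
i=6 'a': node 6→13
i=7 'a': node 13→14
i=8 'a': node 14→15  emit P5@[4:8]
i=9 'd': node 15→3 (fail-walked)
i=10 'c': node 3→6
i=11 'c': node 6→7
i=12 'b': node 7→8  emit P0@[11:12],P2@[9:12],P3@[12:12],P6@[10:12]
i=13 'b': node 8→9 (fail-walked)  emit P3@[13:13]
i=14 'b': node 9→9 (fail-walked)  emit P3@[14:14]
i=15 'c': node 9→1 (fail-walked)
i=16 'c': node 1→16
i=17 'b': node 16→17  emit P0@[16:17],P3@[17:17],P6@[15:17]
i=18 'b': node 17→9 (fail-walked)  emit P3@[18:18]
i=19 'd': node 9→3 (fail-walked)
i=20 'c': node 3→6
i=21 'a': node 6→13
i=22 'a': node 13→14
i=23 'a': node 14→15  emit P5@[19:23]
i=24 'd': node 15→3 (fail-walked)
i=25 'b': node 3→4  emit P3@[25:25]
i=26 'b': node 4→10  emit P3@[26:26]

Result: [[1,0],[1,3],[8,5],[12,0],[12,2],[12,3],[12,6],[13,3],[14,3],[17,0],[17,3],[17,6],[18,3],[23,5],[25,3],[26,3]]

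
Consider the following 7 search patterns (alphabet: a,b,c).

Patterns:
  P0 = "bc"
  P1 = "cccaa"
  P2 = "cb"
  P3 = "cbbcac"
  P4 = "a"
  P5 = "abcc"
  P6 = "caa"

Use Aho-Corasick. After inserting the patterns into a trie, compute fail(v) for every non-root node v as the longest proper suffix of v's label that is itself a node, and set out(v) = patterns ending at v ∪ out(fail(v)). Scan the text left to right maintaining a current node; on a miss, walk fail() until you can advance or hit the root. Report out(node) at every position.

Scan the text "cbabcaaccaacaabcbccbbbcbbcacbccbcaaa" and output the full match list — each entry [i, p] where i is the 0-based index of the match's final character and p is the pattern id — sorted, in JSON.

Build:
Trie nodes:
  n0 'ε': a→13 b→1 c→3
  n1 'b': c→2
  n2 'bc': ·  [P0 ends]
  n3 'c': a→17 b→8 c→4
  n4 'cc': c→5
  n5 'ccc': a→6
  n6 'ccca': a→7
  n7 'cccaa': ·  [P1 ends]
  n8 'cb': b→9  [P2 ends]
  n9 'cbb': c→10
  n10 'cbbc': a→11
  n11 'cbbca': c→12
  n12 'cbbcac': ·  [P3 ends]
  n13 'a': b→14  [P4 ends]
  n14 'ab': c→15
  n15 'abc': c→16
  n16 'abcc': ·  [P5 ends]
  n17 'ca': a→18
  n18 'caa': ·  [P6 ends]

BFS fail/out derivation:
  fail(1) 'b': from fail(0)=0 chase 'b': 0 ⇒ 0;  out=∅∪out(0)=∅
  fail(3) 'c': from fail(0)=0 chase 'c': 0 ⇒ 0;  out=∅∪out(0)=∅
  fail(13) 'a': from fail(0)=0 chase 'a': 0 ⇒ 0;  out={4}∪out(0)={4}
  fail(2) 'bc': from fail(1)=0 chase 'c': 0 ⇒ 3;  out={0}∪out(3)={0}
  fail(4) 'cc': from fail(3)=0 chase 'c': 0 ⇒ 3;  out=∅∪out(3)=∅
  fail(8) 'cb': from fail(3)=0 chase 'b': 0 ⇒ 1;  out={2}∪out(1)={2}
  fail(14) 'ab': from fail(13)=0 chase 'b': 0 ⇒ 1;  out=∅∪out(1)=∅
  fail(17) 'ca': from fail(3)=0 chase 'a': 0 ⇒ 13;  out=∅∪out(13)={4}
  fail(5) 'ccc': from fail(4)=3 chase 'c': 3 ⇒ 4;  out=∅∪out(4)=∅
  fail(9) 'cbb': from fail(8)=1 chase 'b': 1→0 ⇒ 1;  out=∅∪out(1)=∅
  fail(15) 'abc': from fail(14)=1 chase 'c': 1 ⇒ 2;  out=∅∪out(2)={0}
  fail(18) 'caa': from fail(17)=13 chase 'a': 13→0 ⇒ 13;  out={6}∪out(13)={4,6}
  fail(6) 'ccca': from fail(5)=4 chase 'a': 4→3 ⇒ 17;  out=∅∪out(17)={4}
  fail(10) 'cbbc': from fail(9)=1 chase 'c': 1 ⇒ 2;  out=∅∪out(2)={0}
  fail(16) 'abcc': from fail(15)=2 chase 'c': 2→3 ⇒ 4;  out={5}∪out(4)={5}
  fail(7) 'cccaa': from fail(6)=17 chase 'a': 17 ⇒ 18;  out={1}∪out(18)={1,4,6}
  fail(11) 'cbbca': from fail(10)=2 chase 'a': 2→3 ⇒ 17;  out=∅∪out(17)={4}
  fail(12) 'cbbcac': from fail(11)=17 chase 'c': 17→13→0 ⇒ 3;  out={3}∪out(3)={3}

Run:
pos 0 'c': at 3
pos 1 'b': at 8  → match P2@[0:1]
pos 2 'a': at 13 (fail-walked)  → match P4@[2:2]
pos 3 'b': at 14
pos 4 'c': at 15  → match P0@[3:4]
pos 5 'a': at 17 (fail-walked)  → match P4@[5:5]
pos 6 'a': at 18  → match P4@[6:6],P6@[4:6]
pos 7 'c': at 3 (fail-walked)
pos 8 'c': at 4
pos 9 'a': at 17 (fail-walked)  → match P4@[9:9]
pos 10 'a': at 18  → match P4@[10:10],P6@[8:10]
pos 11 'c': at 3 (fail-walked)
pos 12 'a': at 17  → match P4@[12:12]
pos 13 'a': at 18  → match P4@[13:13],P6@[11:13]
pos 14 'b': at 14 (fail-walked)
pos 15 'c': at 15  → match P0@[14:15]
pos 16 'b': at 8 (fail-walked)  → match P2@[15:16]
pos 17 'c': at 2 (fail-walked)  → match P0@[16:17]
pos 18 'c': at 4 (fail-walked)
pos 19 'b': at 8 (fail-walked)  → match P2@[18:19]
pos 20 'b': at 9
pos 21 'b': at 1 (fail-walked)
pos 22 'c': at 2  → match P0@[21:22]
pos 23 'b': at 8 (fail-walked)  → match P2@[22:23]
pos 24 'b': at 9
pos 25 'c': at 10  → match P0@[24:25]
pos 26 'a': at 11  → match P4@[26:26]
pos 27 'c': at 12  → match P3@[22:27]
pos 28 'b': at 8 (fail-walked)  → match P2@[27:28]
pos 29 'c': at 2 (fail-walked)  → match P0@[28:29]
pos 30 'c': at 4 (fail-walked)
pos 31 'b': at 8 (fail-walked)  → match P2@[30:31]
pos 32 'c': at 2 (fail-walked)  → match P0@[31:32]
pos 33 'a': at 17 (fail-walked)  → match P4@[33:33]
pos 34 'a': at 18  → match P4@[34:34],P6@[32:34]
pos 35 'a': at 13 (fail-walked)  → match P4@[35:35]

All matches (sorted): [[1,2],[2,4],[4,0],[5,4],[6,4],[6,6],[9,4],[10,4],[10,6],[12,4],[13,4],[13,6],[15,0],[16,2],[17,0],[19,2],[22,0],[23,2],[25,0],[26,4],[27,3],[28,2],[29,0],[31,2],[32,0],[33,4],[34,4],[34,6],[35,4]]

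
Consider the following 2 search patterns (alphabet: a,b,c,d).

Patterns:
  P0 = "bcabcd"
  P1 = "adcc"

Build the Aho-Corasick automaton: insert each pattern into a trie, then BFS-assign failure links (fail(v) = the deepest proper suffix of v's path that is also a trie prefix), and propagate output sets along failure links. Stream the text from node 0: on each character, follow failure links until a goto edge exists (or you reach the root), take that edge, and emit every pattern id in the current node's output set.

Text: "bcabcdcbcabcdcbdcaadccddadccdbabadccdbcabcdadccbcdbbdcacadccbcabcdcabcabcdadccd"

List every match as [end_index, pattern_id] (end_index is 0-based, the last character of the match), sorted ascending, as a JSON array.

Build:
Trie nodes:
  0='ε' goto a→7 b→1
  1='b' goto c→2
  2='bc' goto a→3
  3='bca' goto b→4
  4='bcab' goto c→5
  5='bcabc' goto d→6
  6='bcabcd' goto ·  ←P0
  7='a' goto d→8
  8='ad' goto c→9
  9='adc' goto c→10
  10='adcc' goto ·  ←P1

BFS fail/out derivation:
  n1('b'): parent n0 fail=0; on 'b' 0 → fail=0;  out ∅∪∅=∅
  n7('a'): parent n0 fail=0; on 'a' 0 → fail=0;  out ∅∪∅=∅
  n2('bc'): parent n1 fail=0; on 'c' 0 → fail=0;  out ∅∪∅=∅
  n8('ad'): parent n7 fail=0; on 'd' 0 → fail=0;  out ∅∪∅=∅
  n3('bca'): parent n2 fail=0; on 'a' 0 → fail=7;  out ∅∪∅=∅
  n9('adc'): parent n8 fail=0; on 'c' 0 → fail=0;  out ∅∪∅=∅
  n4('bcab'): parent n3 fail=7; on 'b' 7→0 → fail=1;  out ∅∪∅=∅
  n10('adcc'): parent n9 fail=0; on 'c' 0 → fail=0;  out {1}∪∅={1}
  n5('bcabc'): parent n4 fail=1; on 'c' 1 → fail=2;  out ∅∪∅=∅
  n6('bcabcd'): parent n5 fail=2; on 'd' 2→0 → fail=0;  out {0}∪∅={0}

Text stream:
[0] read 'b'  n0⇒n1
[1] read 'c'  n1⇒n2
[2] read 'a'  n2⇒n3
[3] read 'b'  n3⇒n4
[4] read 'c'  n4⇒n5
[5] read 'd'  n5⇒n6  emit P0@[0:5]
[6] read 'c'  n6⇒n0 ·f
[7] read 'b'  n0⇒n1
[8] read 'c'  n1⇒n2
[9] read 'a'  n2⇒n3
[10] read 'b'  n3⇒n4
[11] read 'c'  n4⇒n5
[12] read 'd'  n5⇒n6  emit P0@[7:12]
[13] read 'c'  n6⇒n0 ·f
[14] read 'b'  n0⇒n1
[15] read 'd'  n1⇒n0 ·f
[16] read 'c'  n0⇒n0
[17] read 'a'  n0⇒n7
[18] read 'a'  n7⇒n7 ·f
[19] read 'd'  n7⇒n8
[20] read 'c'  n8⇒n9
[21] read 'c'  n9⇒n10  emit P1@[18:21]
[22] read 'd'  n10⇒n0 ·f
[23] read 'd'  n0⇒n0
[24] read 'a'  n0⇒n7
[25] read 'd'  n7⇒n8
[26] read 'c'  n8⇒n9
[27] read 'c'  n9⇒n10  emit P1@[24:27]
[28] read 'd'  n10⇒n0 ·f
[29] read 'b'  n0⇒n1
[30] read 'a'  n1⇒n7 ·f
[31] read 'b'  n7⇒n1 ·f
[32] read 'a'  n1⇒n7 ·f
[33] read 'd'  n7⇒n8
[34] read 'c'  n8⇒n9
[35] read 'c'  n9⇒n10  emit P1@[32:35]
[36] read 'd'  n10⇒n0 ·f
[37] read 'b'  n0⇒n1
[38] read 'c'  n1⇒n2
[39] read 'a'  n2⇒n3
[40] read 'b'  n3⇒n4
[41] read 'c'  n4⇒n5
[42] read 'd'  n5⇒n6  emit P0@[37:42]
[43] read 'a'  n6⇒n7 ·f
[44] read 'd'  n7⇒n8
[45] read 'c'  n8⇒n9
[46] read 'c'  n9⇒n10  emit P1@[43:46]
[47] read 'b'  n10⇒n1 ·f
[48] read 'c'  n1⇒n2
[49] read 'd'  n2⇒n0 ·f
[50] read 'b'  n0⇒n1
[51] read 'b'  n1⇒n1 ·f
[52] read 'd'  n1⇒n0 ·f
[53] read 'c'  n0⇒n0
[54] read 'a'  n0⇒n7
[55] read 'c'  n7⇒n0 ·f
[56] read 'a'  n0⇒n7
[57] read 'd'  n7⇒n8
[58] read 'c'  n8⇒n9
[59] read 'c'  n9⇒n10  emit P1@[56:59]
[60] read 'b'  n10⇒n1 ·f
[61] read 'c'  n1⇒n2
[62] read 'a'  n2⇒n3
[63] read 'b'  n3⇒n4
[64] read 'c'  n4⇒n5
[65] read 'd'  n5⇒n6  emit P0@[60:65]
[66] read 'c'  n6⇒n0 ·f
[67] read 'a'  n0⇒n7
[68] read 'b'  n7⇒n1 ·f
[69] read 'c'  n1⇒n2
[70] read 'a'  n2⇒n3
[71] read 'b'  n3⇒n4
[72] read 'c'  n4⇒n5
[73] read 'd'  n5⇒n6  emit P0@[68:73]
[74] read 'a'  n6⇒n7 ·f
[75] read 'd'  n7⇒n8
[76] read 'c'  n8⇒n9
[77] read 'c'  n9⇒n10  emit P1@[74:77]
[78] read 'd'  n10⇒n0 ·f

Matches: [[5,0],[12,0],[21,1],[27,1],[35,1],[42,0],[46,1],[59,1],[65,0],[73,0],[77,1]]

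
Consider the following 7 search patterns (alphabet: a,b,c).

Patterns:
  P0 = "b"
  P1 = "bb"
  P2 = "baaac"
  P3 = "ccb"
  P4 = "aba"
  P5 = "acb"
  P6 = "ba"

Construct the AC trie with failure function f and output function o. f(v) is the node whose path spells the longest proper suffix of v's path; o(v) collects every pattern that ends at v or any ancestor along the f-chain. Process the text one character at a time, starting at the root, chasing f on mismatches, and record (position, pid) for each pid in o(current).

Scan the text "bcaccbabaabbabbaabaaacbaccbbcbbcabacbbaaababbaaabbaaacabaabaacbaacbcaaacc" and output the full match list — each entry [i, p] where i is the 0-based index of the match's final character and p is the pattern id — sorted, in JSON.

Build:
Trie nodes:
  0='ε' goto a→10 b→1 c→7
  1='b' goto a→3 b→2  ←P0
  2='bb' goto ·  ←P1
  3='ba' goto a→4  ←P6
  4='baa' goto a→5
  5='baaa' goto c→6
  6='baaac' goto ·  ←P2
  7='c' goto c→8
  8='cc' goto b→9
  9='ccb' goto ·  ←P3
  10='a' goto b→11 c→13
  11='ab' goto a→12
  12='aba' goto ·  ←P4
  13='ac' goto b→14
  14='acb' goto ·  ←P5

Failure links (BFS by depth):
  fail(1) 'b': from fail(0)=0 chase 'b': 0 ⇒ 0;  out={0}∪out(0)={0}
  fail(7) 'c': from fail(0)=0 chase 'c': 0 ⇒ 0;  out=∅∪out(0)=∅
  fail(10) 'a': from fail(0)=0 chase 'a': 0 ⇒ 0;  out=∅∪out(0)=∅
  fail(2) 'bb': from fail(1)=0 chase 'b': 0 ⇒ 1;  out={1}∪out(1)={0,1}
  fail(3) 'ba': from fail(1)=0 chase 'a': 0 ⇒ 10;  out={6}∪out(10)={6}
  fail(8) 'cc': from fail(7)=0 chase 'c': 0 ⇒ 7;  out=∅∪out(7)=∅
  fail(11) 'ab': from fail(10)=0 chase 'b': 0 ⇒ 1;  out=∅∪out(1)={0}
  fail(13) 'ac': from fail(10)=0 chase 'c': 0 ⇒ 7;  out=∅∪out(7)=∅
  fail(4) 'baa': from fail(3)=10 chase 'a': 10→0 ⇒ 10;  out=∅∪out(10)=∅
  fail(9) 'ccb': from fail(8)=7 chase 'b': 7→0 ⇒ 1;  out={3}∪out(1)={0,3}
  fail(12) 'aba': from fail(11)=1 chase 'a': 1 ⇒ 3;  out={4}∪out(3)={4,6}
  fail(14) 'acb': from fail(13)=7 chase 'b': 7→0 ⇒ 1;  out={5}∪out(1)={0,5}
  fail(5) 'baaa': from fail(4)=10 chase 'a': 10→0 ⇒ 10;  out=∅∪out(10)=∅
  fail(6) 'baaac': from fail(5)=10 chase 'c': 10 ⇒ 13;  out={2}∪out(13)={2}

Run:
[0] read 'b'  n0⇒n1  emit P0@[0:0]
[1] read 'c'  n1⇒n7 (via fail)
[2] read 'a'  n7⇒n10 (via fail)
[3] read 'c'  n10⇒n13
[4] read 'c'  n13⇒n8 (via fail)
[5] read 'b'  n8⇒n9  emit P0@[5:5],P3@[3:5]
[6] read 'a'  n9⇒n3 (via fail)  emit P6@[5:6]
[7] read 'b'  n3⇒n11 (via fail)  emit P0@[7:7]
[8] read 'a'  n11⇒n12  emit P4@[6:8],P6@[7:8]
[9] read 'a'  n12⇒n4 (via fail)
[10] read 'b'  n4⇒n11 (via fail)  emit P0@[10:10]
[11] read 'b'  n11⇒n2 (via fail)  emit P0@[11:11],P1@[10:11]
[12] read 'a'  n2⇒n3 (via fail)  emit P6@[11:12]
[13] read 'b'  n3⇒n11 (via fail)  emit P0@[13:13]
[14] read 'b'  n11⇒n2 (via fail)  emit P0@[14:14],P1@[13:14]
[15] read 'a'  n2⇒n3 (via fail)  emit P6@[14:15]
[16] read 'a'  n3⇒n4
[17] read 'b'  n4⇒n11 (via fail)  emit P0@[17:17]
[18] read 'a'  n11⇒n12  emit P4@[16:18],P6@[17:18]
[19] read 'a'  n12⇒n4 (via fail)
[20] read 'a'  n4⇒n5
[21] read 'c'  n5⇒n6  emit P2@[17:21]
[22] read 'b'  n6⇒n14 (via fail)  emit P0@[22:22],P5@[20:22]
[23] read 'a'  n14⇒n3 (via fail)  emit P6@[22:23]
[24] read 'c'  n3⇒n13 (via fail)
[25] read 'c'  n13⇒n8 (via fail)
[26] read 'b'  n8⇒n9  emit P0@[26:26],P3@[24:26]
[27] read 'b'  n9⇒n2 (via fail)  emit P0@[27:27],P1@[26:27]
[28] read 'c'  n2⇒n7 (via fail)
[29] read 'b'  n7⇒n1 (via fail)  emit P0@[29:29]
[30] read 'b'  n1⇒n2  emit P0@[30:30],P1@[29:30]
[31] read 'c'  n2⇒n7 (via fail)
[32] read 'a'  n7⇒n10 (via fail)
[33] read 'b'  n10⇒n11  emit P0@[33:33]
[34] read 'a'  n11⇒n12  emit P4@[32:34],P6@[33:34]
[35] read 'c'  n12⇒n13 (via fail)
[36] read 'b'  n13⇒n14  emit P0@[36:36],P5@[34:36]
[37] read 'b'  n14⇒n2 (via fail)  emit P0@[37:37],P1@[36:37]
[38] read 'a'  n2⇒n3 (via fail)  emit P6@[37:38]
[39] read 'a'  n3⇒n4
[40] read 'a'  n4⇒n5
[41] read 'b'  n5⇒n11 (via fail)  emit P0@[41:41]
[42] read 'a'  n11⇒n12  emit P4@[40:42],P6@[41:42]
[43] read 'b'  n12⇒n11 (via fail)  emit P0@[43:43]
[44] read 'b'  n11⇒n2 (via fail)  emit P0@[44:44],P1@[43:44]
[45] read 'a'  n2⇒n3 (via fail)  emit P6@[44:45]
[46] read 'a'  n3⇒n4
[47] read 'a'  n4⇒n5
[48] read 'b'  n5⇒n11 (via fail)  emit P0@[48:48]
[49] read 'b'  n11⇒n2 (via fail)  emit P0@[49:49],P1@[48:49]
[50] read 'a'  n2⇒n3 (via fail)  emit P6@[49:50]
[51] read 'a'  n3⇒n4
[52] read 'a'  n4⇒n5
[53] read 'c'  n5⇒n6  emit P2@[49:53]
[54] read 'a'  n6⇒n10 (via fail)
[55] read 'b'  n10⇒n11  emit P0@[55:55]
[56] read 'a'  n11⇒n12  emit P4@[54:56],P6@[55:56]
[57] read 'a'  n12⇒n4 (via fail)
[58] read 'b'  n4⇒n11 (via fail)  emit P0@[58:58]
[59] read 'a'  n11⇒n12  emit P4@[57:59],P6@[58:59]
[60] read 'a'  n12⇒n4 (via fail)
[61] read 'c'  n4⇒n13 (via fail)
[62] read 'b'  n13⇒n14  emit P0@[62:62],P5@[60:62]
[63] read 'a'  n14⇒n3 (via fail)  emit P6@[62:63]
[64] read 'a'  n3⇒n4
[65] read 'c'  n4⇒n13 (via fail)
[66] read 'b'  n13⇒n14  emit P0@[66:66],P5@[64:66]
[67] read 'c'  n14⇒n7 (via fail)
[68] read 'a'  n7⇒n10 (via fail)
[69] read 'a'  n10⇒n10 (via fail)
[70] read 'a'  n10⇒n10 (via fail)
[71] read 'c'  n10⇒n13
[72] read 'c'  n13⇒n8 (via fail)

All matches (sorted): [[0,0],[5,0],[5,3],[6,6],[7,0],[8,4],[8,6],[10,0],[11,0],[11,1],[12,6],[13,0],[14,0],[14,1],[15,6],[17,0],[18,4],[18,6],[21,2],[22,0],[22,5],[23,6],[26,0],[26,3],[27,0],[27,1],[29,0],[30,0],[30,1],[33,0],[34,4],[34,6],[36,0],[36,5],[37,0],[37,1],[38,6],[41,0],[42,4],[42,6],[43,0],[44,0],[44,1],[45,6],[48,0],[49,0],[49,1],[50,6],[53,2],[55,0],[56,4],[56,6],[58,0],[59,4],[59,6],[62,0],[62,5],[63,6],[66,0],[66,5]]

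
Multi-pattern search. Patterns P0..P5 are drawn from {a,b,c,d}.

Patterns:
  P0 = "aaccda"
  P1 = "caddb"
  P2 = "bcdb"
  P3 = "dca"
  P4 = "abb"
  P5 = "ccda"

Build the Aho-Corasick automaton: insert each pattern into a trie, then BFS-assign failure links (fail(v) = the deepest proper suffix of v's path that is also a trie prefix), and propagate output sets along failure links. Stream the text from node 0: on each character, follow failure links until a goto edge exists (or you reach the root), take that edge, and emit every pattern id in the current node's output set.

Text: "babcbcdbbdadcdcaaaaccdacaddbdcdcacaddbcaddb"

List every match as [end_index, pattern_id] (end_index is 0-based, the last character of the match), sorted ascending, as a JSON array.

Build:
Trie nodes:
  n0 'ε': a→1 b→12 c→7 d→16
  n1 'a': a→2 b→19
  n2 'aa': c→3
  n3 'aac': c→4
  n4 'aacc': d→5
  n5 'aaccd': a→6
  n6 'aaccda': ·  ←P0
  n7 'c': a→8 c→21
  n8 'ca': d→9
  n9 'cad': d→10
  n10 'cadd': b→11
  n11 'caddb': ·  ←P1
  n12 'b': c→13
  n13 'bc': d→14
  n14 'bcd': b→15
  n15 'bcdb': ·  ←P2
  n16 'd': c→17
  n17 'dc': a→18
  n18 'dca': ·  ←P3
  n19 'ab': b→20
  n20 'abb': ·  ←P4
  n21 'cc': d→22
  n22 'ccd': a→23
  n23 'ccda': ·  ←P5

BFS fail/out derivation:
  fail(1) 'a': from fail(0)=0 chase 'a': 0 ⇒ 0;  out=∅∪out(0)=∅
  fail(7) 'c': from fail(0)=0 chase 'c': 0 ⇒ 0;  out=∅∪out(0)=∅
  fail(12) 'b': from fail(0)=0 chase 'b': 0 ⇒ 0;  out=∅∪out(0)=∅
  fail(16) 'd': from fail(0)=0 chase 'd': 0 ⇒ 0;  out=∅∪out(0)=∅
  fail(2) 'aa': from fail(1)=0 chase 'a': 0 ⇒ 1;  out=∅∪out(1)=∅
  fail(8) 'ca': from fail(7)=0 chase 'a': 0 ⇒ 1;  out=∅∪out(1)=∅
  fail(13) 'bc': from fail(12)=0 chase 'c': 0 ⇒ 7;  out=∅∪out(7)=∅
  fail(17) 'dc': from fail(16)=0 chase 'c': 0 ⇒ 7;  out=∅∪out(7)=∅
  fail(19) 'ab': from fail(1)=0 chase 'b': 0 ⇒ 12;  out=∅∪out(12)=∅
  fail(21) 'cc': from fail(7)=0 chase 'c': 0 ⇒ 7;  out=∅∪out(7)=∅
  fail(3) 'aac': from fail(2)=1 chase 'c': 1→0 ⇒ 7;  out=∅∪out(7)=∅
  fail(9) 'cad': from fail(8)=1 chase 'd': 1→0 ⇒ 16;  out=∅∪out(16)=∅
  fail(14) 'bcd': from fail(13)=7 chase 'd': 7→0 ⇒ 16;  out=∅∪out(16)=∅
  fail(18) 'dca': from fail(17)=7 chase 'a': 7 ⇒ 8;  out={3}∪out(8)={3}
  fail(20) 'abb': from fail(19)=12 chase 'b': 12→0 ⇒ 12;  out={4}∪out(12)={4}
  fail(22) 'ccd': from fail(21)=7 chase 'd': 7→0 ⇒ 16;  out=∅∪out(16)=∅
  fail(4) 'aacc': from fail(3)=7 chase 'c': 7 ⇒ 21;  out=∅∪out(21)=∅
  fail(10) 'cadd': from fail(9)=16 chase 'd': 16→0 ⇒ 16;  out=∅∪out(16)=∅
  fail(15) 'bcdb': from fail(14)=16 chase 'b': 16→0 ⇒ 12;  out={2}∪out(12)={2}
  fail(23) 'ccda': from fail(22)=16 chase 'a': 16→0 ⇒ 1;  out={5}∪out(1)={5}
  fail(5) 'aaccd': from fail(4)=21 chase 'd': 21 ⇒ 22;  out=∅∪out(22)=∅
  fail(11) 'caddb': from fail(10)=16 chase 'b': 16→0 ⇒ 12;  out={1}∪out(12)={1}
  fail(6) 'aaccda': from fail(5)=22 chase 'a': 22 ⇒ 23;  out={0}∪out(23)={0,5}

Run:
[0] read 'b'  n0⇒n12
[1] read 'a'  n12⇒n1 ·f
[2] read 'b'  n1⇒n19
[3] read 'c'  n19⇒n13 ·f
[4] read 'b'  n13⇒n12 ·f
[5] read 'c'  n12⇒n13
[6] read 'd'  n13⇒n14
[7] read 'b'  n14⇒n15  ** P2@[4:7]
[8] read 'b'  n15⇒n12 ·f
[9] read 'd'  n12⇒n16 ·f
[10] read 'a'  n16⇒n1 ·f
[11] read 'd'  n1⇒n16 ·f
[12] read 'c'  n16⇒n17
[13] read 'd'  n17⇒n16 ·f
[14] read 'c'  n16⇒n17
[15] read 'a'  n17⇒n18  ** P3@[13:15]
[16] read 'a'  n18⇒n2 ·f
[17] read 'a'  n2⇒n2 ·f
[18] read 'a'  n2⇒n2 ·f
[19] read 'c'  n2⇒n3
[20] read 'c'  n3⇒n4
[21] read 'd'  n4⇒n5
[22] read 'a'  n5⇒n6  ** P0@[17:22],P5@[19:22]
[23] read 'c'  n6⇒n7 ·f
[24] read 'a'  n7⇒n8
[25] read 'd'  n8⇒n9
[26] read 'd'  n9⇒n10
[27] read 'b'  n10⇒n11  ** P1@[23:27]
[28] read 'd'  n11⇒n16 ·f
[29] read 'c'  n16⇒n17
[30] read 'd'  n17⇒n16 ·f
[31] read 'c'  n16⇒n17
[32] read 'a'  n17⇒n18  ** P3@[30:32]
[33] read 'c'  n18⇒n7 ·f
[34] read 'a'  n7⇒n8
[35] read 'd'  n8⇒n9
[36] read 'd'  n9⇒n10
[37] read 'b'  n10⇒n11  ** P1@[33:37]
[38] read 'c'  n11⇒n13 ·f
[39] read 'a'  n13⇒n8 ·f
[40] read 'd'  n8⇒n9
[41] read 'd'  n9⇒n10
[42] read 'b'  n10⇒n11  ** P1@[38:42]

All matches (sorted): [[7,2],[15,3],[22,0],[22,5],[27,1],[32,3],[37,1],[42,1]]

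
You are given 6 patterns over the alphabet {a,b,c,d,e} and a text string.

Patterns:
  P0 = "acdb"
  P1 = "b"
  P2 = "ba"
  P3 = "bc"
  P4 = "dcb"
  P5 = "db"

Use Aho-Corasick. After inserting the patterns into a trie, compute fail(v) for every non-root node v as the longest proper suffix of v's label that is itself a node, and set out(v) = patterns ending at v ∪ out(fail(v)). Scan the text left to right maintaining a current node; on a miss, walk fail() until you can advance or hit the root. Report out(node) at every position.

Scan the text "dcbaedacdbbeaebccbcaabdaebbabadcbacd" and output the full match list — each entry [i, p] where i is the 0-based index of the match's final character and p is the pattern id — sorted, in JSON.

Build automaton:
Trie nodes:
  0='ε' goto a→1 b→5 d→8
  1='a' goto c→2
  2='ac' goto d→3
  3='acd' goto b→4
  4='acdb' goto ·  ←P0
  5='b' goto a→6 c→7  ←P1
  6='ba' goto ·  ←P2
  7='bc' goto ·  ←P3
  8='d' goto b→11 c→9
  9='dc' goto b→10
  10='dcb' goto ·  ←P4
  11='db' goto ·  ←P5

Failure links (BFS by depth):
  fail(1) 'a': from fail(0)=0 chase 'a': 0 ⇒ 0;  out=∅∪out(0)=∅
  fail(5) 'b': from fail(0)=0 chase 'b': 0 ⇒ 0;  out={1}∪out(0)={1}
  fail(8) 'd': from fail(0)=0 chase 'd': 0 ⇒ 0;  out=∅∪out(0)=∅
  fail(2) 'ac': from fail(1)=0 chase 'c': 0 ⇒ 0;  out=∅∪out(0)=∅
  fail(6) 'ba': from fail(5)=0 chase 'a': 0 ⇒ 1;  out={2}∪out(1)={2}
  fail(7) 'bc': from fail(5)=0 chase 'c': 0 ⇒ 0;  out={3}∪out(0)={3}
  fail(9) 'dc': from fail(8)=0 chase 'c': 0 ⇒ 0;  out=∅∪out(0)=∅
  fail(11) 'db': from fail(8)=0 chase 'b': 0 ⇒ 5;  out={5}∪out(5)={1,5}
  fail(3) 'acd': from fail(2)=0 chase 'd': 0 ⇒ 8;  out=∅∪out(8)=∅
  fail(10) 'dcb': from fail(9)=0 chase 'b': 0 ⇒ 5;  out={4}∪out(5)={1,4}
  fail(4) 'acdb': from fail(3)=8 chase 'b': 8 ⇒ 11;  out={0}∪out(11)={0,1,5}

Run:
i=0 'd': node 0→8
i=1 'c': node 8→9
i=2 'b': node 9→10  ** P1@[2:2],P4@[0:2]
i=3 'a': node 10→6 (fail-walked)  ** P2@[2:3]
i=4 'e': node 6→0 (fail-walked)
i=5 'd': node 0→8
i=6 'a': node 8→1 (fail-walked)
i=7 'c': node 1→2
i=8 'd': node 2→3
i=9 'b': node 3→4  ** P0@[6:9],P1@[9:9],P5@[8:9]
i=10 'b': node 4→5 (fail-walked)  ** P1@[10:10]
i=11 'e': node 5→0 (fail-walked)
i=12 'a': node 0→1
i=13 'e': node 1→0 (fail-walked)
i=14 'b': node 0→5  ** P1@[14:14]
i=15 'c': node 5→7  ** P3@[14:15]
i=16 'c': node 7→0 (fail-walked)
i=17 'b': node 0→5  ** P1@[17:17]
i=18 'c': node 5→7  ** P3@[17:18]
i=19 'a': node 7→1 (fail-walked)
i=20 'a': node 1→1 (fail-walked)
i=21 'b': node 1→5 (fail-walked)  ** P1@[21:21]
i=22 'd': node 5→8 (fail-walked)
i=23 'a': node 8→1 (fail-walked)
i=24 'e': node 1→0 (fail-walked)
i=25 'b': node 0→5  ** P1@[25:25]
i=26 'b': node 5→5 (fail-walked)  ** P1@[26:26]
i=27 'a': node 5→6  ** P2@[26:27]
i=28 'b': node 6→5 (fail-walked)  ** P1@[28:28]
i=29 'a': node 5→6  ** P2@[28:29]
i=30 'd': node 6→8 (fail-walked)
i=31 'c': node 8→9
i=32 'b': node 9→10  ** P1@[32:32],P4@[30:32]
i=33 'a': node 10→6 (fail-walked)  ** P2@[32:33]
i=34 'c': node 6→2 (fail-walked)
i=35 'd': node 2→3

Matches: [[2,1],[2,4],[3,2],[9,0],[9,1],[9,5],[10,1],[14,1],[15,3],[17,1],[18,3],[21,1],[25,1],[26,1],[27,2],[28,1],[29,2],[32,1],[32,4],[33,2]]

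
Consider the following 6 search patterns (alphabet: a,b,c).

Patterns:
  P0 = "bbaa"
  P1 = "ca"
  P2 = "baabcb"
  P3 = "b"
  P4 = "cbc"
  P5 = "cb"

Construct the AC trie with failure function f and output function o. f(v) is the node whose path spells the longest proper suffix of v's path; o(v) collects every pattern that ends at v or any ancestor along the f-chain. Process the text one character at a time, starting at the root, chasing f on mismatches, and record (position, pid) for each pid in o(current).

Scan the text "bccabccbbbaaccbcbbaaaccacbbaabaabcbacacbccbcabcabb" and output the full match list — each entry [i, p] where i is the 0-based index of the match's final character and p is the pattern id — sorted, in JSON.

Build:
Trie (insert patterns):
  n0 'ε': b→1 c→5
  n1 'b': a→7 b→2  ←P3
  n2 'bb': a→3
  n3 'bba': a→4
  n4 'bbaa': ·  ←P0
  n5 'c': a→6 b→12
  n6 'ca': ·  ←P1
  n7 'ba': a→8
  n8 'baa': b→9
  n9 'baab': c→10
  n10 'baabc': b→11
  n11 'baabcb': ·  ←P2
  n12 'cb': c→13  ←P5
  n13 'cbc': ·  ←P4

BFS fail/out derivation:
  n1('b'): parent n0 fail=0; on 'b' 0 → fail=0;  out {3}∪∅={3}
  n5('c'): parent n0 fail=0; on 'c' 0 → fail=0;  out ∅∪∅=∅
  n2('bb'): parent n1 fail=0; on 'b' 0 → fail=1;  out ∅∪{3}={3}
  n6('ca'): parent n5 fail=0; on 'a' 0 → fail=0;  out {1}∪∅={1}
  n7('ba'): parent n1 fail=0; on 'a' 0 → fail=0;  out ∅∪∅=∅
  n12('cb'): parent n5 fail=0; on 'b' 0 → fail=1;  out {5}∪{3}={3,5}
  n3('bba'): parent n2 fail=1; on 'a' 1 → fail=7;  out ∅∪∅=∅
  n8('baa'): parent n7 fail=0; on 'a' 0 → fail=0;  out ∅∪∅=∅
  n13('cbc'): parent n12 fail=1; on 'c' 1→0 → fail=5;  out {4}∪∅={4}
  n4('bbaa'): parent n3 fail=7; on 'a' 7 → fail=8;  out {0}∪∅={0}
  n9('baab'): parent n8 fail=0; on 'b' 0 → fail=1;  out ∅∪{3}={3}
  n10('baabc'): parent n9 fail=1; on 'c' 1→0 → fail=5;  out ∅∪∅=∅
  n11('baabcb'): parent n10 fail=5; on 'b' 5 → fail=12;  out {2}∪{3,5}={2,3,5}

Run:
[0] read 'b'  n0⇒n1  emit P3@[0:0]
[1] read 'c'  n1⇒n5 (fail-walked)
[2] read 'c'  n5⇒n5 (fail-walked)
[3] read 'a'  n5⇒n6  emit P1@[2:3]
[4] read 'b'  n6⇒n1 (fail-walked)  emit P3@[4:4]
[5] read 'c'  n1⇒n5 (fail-walked)
[6] read 'c'  n5⇒n5 (fail-walked)
[7] read 'b'  n5⇒n12  emit P3@[7:7],P5@[6:7]
[8] read 'b'  n12⇒n2 (fail-walked)  emit P3@[8:8]
[9] read 'b'  n2⇒n2 (fail-walked)  emit P3@[9:9]
[10] read 'a'  n2⇒n3
[11] read 'a'  n3⇒n4  emit P0@[8:11]
[12] read 'c'  n4⇒n5 (fail-walked)
[13] read 'c'  n5⇒n5 (fail-walked)
[14] read 'b'  n5⇒n12  emit P3@[14:14],P5@[13:14]
[15] read 'c'  n12⇒n13  emit P4@[13:15]
[16] read 'b'  n13⇒n12 (fail-walked)  emit P3@[16:16],P5@[15:16]
[17] read 'b'  n12⇒n2 (fail-walked)  emit P3@[17:17]
[18] read 'a'  n2⇒n3
[19] read 'a'  n3⇒n4  emit P0@[16:19]
[20] read 'a'  n4⇒n0 (fail-walked)
[21] read 'c'  n0⇒n5
[22] read 'c'  n5⇒n5 (fail-walked)
[23] read 'a'  n5⇒n6  emit P1@[22:23]
[24] read 'c'  n6⇒n5 (fail-walked)
[25] read 'b'  n5⇒n12  emit P3@[25:25],P5@[24:25]
[26] read 'b'  n12⇒n2 (fail-walked)  emit P3@[26:26]
[27] read 'a'  n2⇒n3
[28] read 'a'  n3⇒n4  emit P0@[25:28]
[29] read 'b'  n4⇒n9 (fail-walked)  emit P3@[29:29]
[30] read 'a'  n9⇒n7 (fail-walked)
[31] read 'a'  n7⇒n8
[32] read 'b'  n8⇒n9  emit P3@[32:32]
[33] read 'c'  n9⇒n10
[34] read 'b'  n10⇒n11  emit P2@[29:34],P3@[34:34],P5@[33:34]
[35] read 'a'  n11⇒n7 (fail-walked)
[36] read 'c'  n7⇒n5 (fail-walked)
[37] read 'a'  n5⇒n6  emit P1@[36:37]
[38] read 'c'  n6⇒n5 (fail-walked)
[39] read 'b'  n5⇒n12  emit P3@[39:39],P5@[38:39]
[40] read 'c'  n12⇒n13  emit P4@[38:40]
[41] read 'c'  n13⇒n5 (fail-walked)
[42] read 'b'  n5⇒n12  emit P3@[42:42],P5@[41:42]
[43] read 'c'  n12⇒n13  emit P4@[41:43]
[44] read 'a'  n13⇒n6 (fail-walked)  emit P1@[43:44]
[45] read 'b'  n6⇒n1 (fail-walked)  emit P3@[45:45]
[46] read 'c'  n1⇒n5 (fail-walked)
[47] read 'a'  n5⇒n6  emit P1@[46:47]
[48] read 'b'  n6⇒n1 (fail-walked)  emit P3@[48:48]
[49] read 'b'  n1⇒n2  emit P3@[49:49]

All matches (sorted): [[0,3],[3,1],[4,3],[7,3],[7,5],[8,3],[9,3],[11,0],[14,3],[14,5],[15,4],[16,3],[16,5],[17,3],[19,0],[23,1],[25,3],[25,5],[26,3],[28,0],[29,3],[32,3],[34,2],[34,3],[34,5],[37,1],[39,3],[39,5],[40,4],[42,3],[42,5],[43,4],[44,1],[45,3],[47,1],[48,3],[49,3]]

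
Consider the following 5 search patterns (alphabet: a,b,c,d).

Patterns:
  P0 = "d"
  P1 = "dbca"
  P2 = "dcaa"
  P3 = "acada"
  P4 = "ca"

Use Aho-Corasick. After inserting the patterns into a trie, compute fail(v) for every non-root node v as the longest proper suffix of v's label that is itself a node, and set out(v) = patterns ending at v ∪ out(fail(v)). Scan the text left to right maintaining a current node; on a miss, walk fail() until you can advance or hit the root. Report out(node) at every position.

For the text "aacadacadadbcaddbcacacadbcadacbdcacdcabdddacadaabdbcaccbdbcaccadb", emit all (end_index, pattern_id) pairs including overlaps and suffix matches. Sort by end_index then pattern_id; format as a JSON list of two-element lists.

Build:
Trie nodes:
  n0 'ε': a→8 c→13 d→1
  n1 'd': b→2 c→5  ←P0
  n2 'db': c→3
  n3 'dbc': a→4
  n4 'dbca': ·  ←P1
  n5 'dc': a→6
  n6 'dca': a→7
  n7 'dcaa': ·  ←P2
  n8 'a': c→9
  n9 'ac': a→10
  n10 'aca': d→11
  n11 'acad': a→12
  n12 'acada': ·  ←P3
  n13 'c': a→14
  n14 'ca': ·  ←P4

BFS fail/out derivation:
  n1('d'): parent n0 fail=0; on 'd' 0 → fail=0;  out {0}∪∅={0}
  n8('a'): parent n0 fail=0; on 'a' 0 → fail=0;  out ∅∪∅=∅
  n13('c'): parent n0 fail=0; on 'c' 0 → fail=0;  out ∅∪∅=∅
  n2('db'): parent n1 fail=0; on 'b' 0 → fail=0;  out ∅∪∅=∅
  n5('dc'): parent n1 fail=0; on 'c' 0 → fail=13;  out ∅∪∅=∅
  n9('ac'): parent n8 fail=0; on 'c' 0 → fail=13;  out ∅∪∅=∅
  n14('ca'): parent n13 fail=0; on 'a' 0 → fail=8;  out {4}∪∅={4}
  n3('dbc'): parent n2 fail=0; on 'c' 0 → fail=13;  out ∅∪∅=∅
  n6('dca'): parent n5 fail=13; on 'a' 13 → fail=14;  out ∅∪{4}={4}
  n10('aca'): parent n9 fail=13; on 'a' 13 → fail=14;  out ∅∪{4}={4}
  n4('dbca'): parent n3 fail=13; on 'a' 13 → fail=14;  out {1}∪{4}={1,4}
  n7('dcaa'): parent n6 fail=14; on 'a' 14→8→0 → fail=8;  out {2}∪∅={2}
  n11('acad'): parent n10 fail=14; on 'd' 14→8→0 → fail=1;  out ∅∪{0}={0}
  n12('acada'): parent n11 fail=1; on 'a' 1→0 → fail=8;  out {3}∪∅={3}

Scan:
[0] read 'a'  n0⇒n8
[1] read 'a'  n8⇒n8 ·f
[2] read 'c'  n8⇒n9
[3] read 'a'  n9⇒n10  ** P4@[2:3]
[4] read 'd'  n10⇒n11  ** P0@[4:4]
[5] read 'a'  n11⇒n12  ** P3@[1:5]
[6] read 'c'  n12⇒n9 ·f
[7] read 'a'  n9⇒n10  ** P4@[6:7]
[8] read 'd'  n10⇒n11  ** P0@[8:8]
[9] read 'a'  n11⇒n12  ** P3@[5:9]
[10] read 'd'  n12⇒n1 ·f  ** P0@[10:10]
[11] read 'b'  n1⇒n2
[12] read 'c'  n2⇒n3
[13] read 'a'  n3⇒n4  ** P1@[10:13],P4@[12:13]
[14] read 'd'  n4⇒n1 ·f  ** P0@[14:14]
[15] read 'd'  n1⇒n1 ·f  ** P0@[15:15]
[16] read 'b'  n1⇒n2
[17] read 'c'  n2⇒n3
[18] read 'a'  n3⇒n4  ** P1@[15:18],P4@[17:18]
[19] read 'c'  n4⇒n9 ·f
[20] read 'a'  n9⇒n10  ** P4@[19:20]
[21] read 'c'  n10⇒n9 ·f
[22] read 'a'  n9⇒n10  ** P4@[21:22]
[23] read 'd'  n10⇒n11  ** P0@[23:23]
[24] read 'b'  n11⇒n2 ·f
[25] read 'c'  n2⇒n3
[26] read 'a'  n3⇒n4  ** P1@[23:26],P4@[25:26]
[27] read 'd'  n4⇒n1 ·f  ** P0@[27:27]
[28] read 'a'  n1⇒n8 ·f
[29] read 'c'  n8⇒n9
[30] read 'b'  n9⇒n0 ·f
[31] read 'd'  n0⇒n1  ** P0@[31:31]
[32] read 'c'  n1⇒n5
[33] read 'a'  n5⇒n6  ** P4@[32:33]
[34] read 'c'  n6⇒n9 ·f
[35] read 'd'  n9⇒n1 ·f  ** P0@[35:35]
[36] read 'c'  n1⇒n5
[37] read 'a'  n5⇒n6  ** P4@[36:37]
[38] read 'b'  n6⇒n0 ·f
[39] read 'd'  n0⇒n1  ** P0@[39:39]
[40] read 'd'  n1⇒n1 ·f  ** P0@[40:40]
[41] read 'd'  n1⇒n1 ·f  ** P0@[41:41]
[42] read 'a'  n1⇒n8 ·f
[43] read 'c'  n8⇒n9
[44] read 'a'  n9⇒n10  ** P4@[43:44]
[45] read 'd'  n10⇒n11  ** P0@[45:45]
[46] read 'a'  n11⇒n12  ** P3@[42:46]
[47] read 'a'  n12⇒n8 ·f
[48] read 'b'  n8⇒n0 ·f
[49] read 'd'  n0⇒n1  ** P0@[49:49]
[50] read 'b'  n1⇒n2
[51] read 'c'  n2⇒n3
[52] read 'a'  n3⇒n4  ** P1@[49:52],P4@[51:52]
[53] read 'c'  n4⇒n9 ·f
[54] read 'c'  n9⇒n13 ·f
[55] read 'b'  n13⇒n0 ·f
[56] read 'd'  n0⇒n1  ** P0@[56:56]
[57] read 'b'  n1⇒n2
[58] read 'c'  n2⇒n3
[59] read 'a'  n3⇒n4  ** P1@[56:59],P4@[58:59]
[60] read 'c'  n4⇒n9 ·f
[61] read 'c'  n9⇒n13 ·f
[62] read 'a'  n13⇒n14  ** P4@[61:62]
[63] read 'd'  n14⇒n1 ·f  ** P0@[63:63]
[64] read 'b'  n1⇒n2

All matches (sorted): [[3,4],[4,0],[5,3],[7,4],[8,0],[9,3],[10,0],[13,1],[13,4],[14,0],[15,0],[18,1],[18,4],[20,4],[22,4],[23,0],[26,1],[26,4],[27,0],[31,0],[33,4],[35,0],[37,4],[39,0],[40,0],[41,0],[44,4],[45,0],[46,3],[49,0],[52,1],[52,4],[56,0],[59,1],[59,4],[62,4],[63,0]]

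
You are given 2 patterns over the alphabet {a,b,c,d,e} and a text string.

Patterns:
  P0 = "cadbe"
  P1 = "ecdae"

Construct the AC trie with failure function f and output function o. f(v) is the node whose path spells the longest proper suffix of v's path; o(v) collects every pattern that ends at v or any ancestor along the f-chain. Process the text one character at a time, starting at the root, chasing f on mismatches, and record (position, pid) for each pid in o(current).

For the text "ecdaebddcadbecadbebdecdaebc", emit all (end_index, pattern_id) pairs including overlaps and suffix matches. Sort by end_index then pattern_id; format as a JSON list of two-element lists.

Construct AC machine:
Trie (insert patterns):
  0='ε' goto c→1 e→6
  1='c' goto a→2
  2='ca' goto d→3
  3='cad' goto b→4
  4='cadb' goto e→5
  5='cadbe' goto ·  [P0 ends]
  6='e' goto c→7
  7='ec' goto d→8
  8='ecd' goto a→9
  9='ecda' goto e→10
  10='ecdae' goto ·  [P1 ends]

Failure links (BFS by depth):
  n1('c'): parent n0 fail=0; on 'c' 0 → fail=0;  out ∅∪∅=∅
  n6('e'): parent n0 fail=0; on 'e' 0 → fail=0;  out ∅∪∅=∅
  n2('ca'): parent n1 fail=0; on 'a' 0 → fail=0;  out ∅∪∅=∅
  n7('ec'): parent n6 fail=0; on 'c' 0 → fail=1;  out ∅∪∅=∅
  n3('cad'): parent n2 fail=0; on 'd' 0 → fail=0;  out ∅∪∅=∅
  n8('ecd'): parent n7 fail=1; on 'd' 1→0 → fail=0;  out ∅∪∅=∅
  n4('cadb'): parent n3 fail=0; on 'b' 0 → fail=0;  out ∅∪∅=∅
  n9('ecda'): parent n8 fail=0; on 'a' 0 → fail=0;  out ∅∪∅=∅
  n5('cadbe'): parent n4 fail=0; on 'e' 0 → fail=6;  out {0}∪∅={0}
  n10('ecdae'): parent n9 fail=0; on 'e' 0 → fail=6;  out {1}∪∅={1}

Text stream:
[0] read 'e'  n0⇒n6
[1] read 'c'  n6⇒n7
[2] read 'd'  n7⇒n8
[3] read 'a'  n8⇒n9
[4] read 'e'  n9⇒n10  emit P1@[0:4]
[5] read 'b'  n10⇒n0 (via fail)
[6] read 'd'  n0⇒n0
[7] read 'd'  n0⇒n0
[8] read 'c'  n0⇒n1
[9] read 'a'  n1⇒n2
[10] read 'd'  n2⇒n3
[11] read 'b'  n3⇒n4
[12] read 'e'  n4⇒n5  emit P0@[8:12]
[13] read 'c'  n5⇒n7 (via fail)
[14] read 'a'  n7⇒n2 (via fail)
[15] read 'd'  n2⇒n3
[16] read 'b'  n3⇒n4
[17] read 'e'  n4⇒n5  emit P0@[13:17]
[18] read 'b'  n5⇒n0 (via fail)
[19] read 'd'  n0⇒n0
[20] read 'e'  n0⇒n6
[21] read 'c'  n6⇒n7
[22] read 'd'  n7⇒n8
[23] read 'a'  n8⇒n9
[24] read 'e'  n9⇒n10  emit P1@[20:24]
[25] read 'b'  n10⇒n0 (via fail)
[26] read 'c'  n0⇒n1

Result: [[4,1],[12,0],[17,0],[24,1]]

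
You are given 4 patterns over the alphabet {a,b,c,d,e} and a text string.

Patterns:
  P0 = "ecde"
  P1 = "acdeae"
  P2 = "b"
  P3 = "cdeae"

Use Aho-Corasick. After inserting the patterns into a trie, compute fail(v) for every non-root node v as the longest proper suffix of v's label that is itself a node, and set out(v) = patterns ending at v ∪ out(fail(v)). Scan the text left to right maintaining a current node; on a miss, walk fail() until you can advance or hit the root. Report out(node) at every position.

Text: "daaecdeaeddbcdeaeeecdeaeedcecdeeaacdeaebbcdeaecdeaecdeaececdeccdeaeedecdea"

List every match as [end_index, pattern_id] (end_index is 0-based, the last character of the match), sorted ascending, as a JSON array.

Construct AC machine:
Trie (insert patterns):
  n0 'ε': a→5 b→11 c→12 e→1
  n1 'e': c→2
  n2 'ec': d→3
  n3 'ecd': e→4
  n4 'ecde': ·  [P0 ends]
  n5 'a': c→6
  n6 'ac': d→7
  n7 'acd': e→8
  n8 'acde': a→9
  n9 'acdea': e→10
  n10 'acdeae': ·  [P1 ends]
  n11 'b': ·  [P2 ends]
  n12 'c': d→13
  n13 'cd': e→14
  n14 'cde': a→15
  n15 'cdea': e→16
  n16 'cdeae': ·  [P3 ends]

BFS fail/out derivation:
  n1('e'): parent n0 fail=0; on 'e' 0 → fail=0;  out ∅∪∅=∅
  n5('a'): parent n0 fail=0; on 'a' 0 → fail=0;  out ∅∪∅=∅
  n11('b'): parent n0 fail=0; on 'b' 0 → fail=0;  out {2}∪∅={2}
  n12('c'): parent n0 fail=0; on 'c' 0 → fail=0;  out ∅∪∅=∅
  n2('ec'): parent n1 fail=0; on 'c' 0 → fail=12;  out ∅∪∅=∅
  n6('ac'): parent n5 fail=0; on 'c' 0 → fail=12;  out ∅∪∅=∅
  n13('cd'): parent n12 fail=0; on 'd' 0 → fail=0;  out ∅∪∅=∅
  n3('ecd'): parent n2 fail=12; on 'd' 12 → fail=13;  out ∅∪∅=∅
  n7('acd'): parent n6 fail=12; on 'd' 12 → fail=13;  out ∅∪∅=∅
  n14('cde'): parent n13 fail=0; on 'e' 0 → fail=1;  out ∅∪∅=∅
  n4('ecde'): parent n3 fail=13; on 'e' 13 → fail=14;  out {0}∪∅={0}
  n8('acde'): parent n7 fail=13; on 'e' 13 → fail=14;  out ∅∪∅=∅
  n15('cdea'): parent n14 fail=1; on 'a' 1→0 → fail=5;  out ∅∪∅=∅
  n9('acdea'): parent n8 fail=14; on 'a' 14 → fail=15;  out ∅∪∅=∅
  n16('cdeae'): parent n15 fail=5; on 'e' 5→0 → fail=1;  out {3}∪∅={3}
  n10('acdeae'): parent n9 fail=15; on 'e' 15 → fail=16;  out {1}∪{3}={1,3}

Scan:
[0] read 'd'  n0⇒n0
[1] read 'a'  n0⇒n5
[2] read 'a'  n5⇒n5 ·f
[3] read 'e'  n5⇒n1 ·f
[4] read 'c'  n1⇒n2
[5] read 'd'  n2⇒n3
[6] read 'e'  n3⇒n4  ** P0@[3:6]
[7] read 'a'  n4⇒n15 ·f
[8] read 'e'  n15⇒n16  ** P3@[4:8]
[9] read 'd'  n16⇒n0 ·f
[10] read 'd'  n0⇒n0
[11] read 'b'  n0⇒n11  ** P2@[11:11]
[12] read 'c'  n11⇒n12 ·f
[13] read 'd'  n12⇒n13
[14] read 'e'  n13⇒n14
[15] read 'a'  n14⇒n15
[16] read 'e'  n15⇒n16  ** P3@[12:16]
[17] read 'e'  n16⇒n1 ·f
[18] read 'e'  n1⇒n1 ·f
[19] read 'c'  n1⇒n2
[20] read 'd'  n2⇒n3
[21] read 'e'  n3⇒n4  ** P0@[18:21]
[22] read 'a'  n4⇒n15 ·f
[23] read 'e'  n15⇒n16  ** P3@[19:23]
[24] read 'e'  n16⇒n1 ·f
[25] read 'd'  n1⇒n0 ·f
[26] read 'c'  n0⇒n12
[27] read 'e'  n12⇒n1 ·f
[28] read 'c'  n1⇒n2
[29] read 'd'  n2⇒n3
[30] read 'e'  n3⇒n4  ** P0@[27:30]
[31] read 'e'  n4⇒n1 ·f
[32] read 'a'  n1⇒n5 ·f
[33] read 'a'  n5⇒n5 ·f
[34] read 'c'  n5⇒n6
[35] read 'd'  n6⇒n7
[36] read 'e'  n7⇒n8
[37] read 'a'  n8⇒n9
[38] read 'e'  n9⇒n10  ** P1@[33:38],P3@[34:38]
[39] read 'b'  n10⇒n11 ·f  ** P2@[39:39]
[40] read 'b'  n11⇒n11 ·f  ** P2@[40:40]
[41] read 'c'  n11⇒n12 ·f
[42] read 'd'  n12⇒n13
[43] read 'e'  n13⇒n14
[44] read 'a'  n14⇒n15
[45] read 'e'  n15⇒n16  ** P3@[41:45]
[46] read 'c'  n16⇒n2 ·f
[47] read 'd'  n2⇒n3
[48] read 'e'  n3⇒n4  ** P0@[45:48]
[49] read 'a'  n4⇒n15 ·f
[50] read 'e'  n15⇒n16  ** P3@[46:50]
[51] read 'c'  n16⇒n2 ·f
[52] read 'd'  n2⇒n3
[53] read 'e'  n3⇒n4  ** P0@[50:53]
[54] read 'a'  n4⇒n15 ·f
[55] read 'e'  n15⇒n16  ** P3@[51:55]
[56] read 'c'  n16⇒n2 ·f
[57] read 'e'  n2⇒n1 ·f
[58] read 'c'  n1⇒n2
[59] read 'd'  n2⇒n3
[60] read 'e'  n3⇒n4  ** P0@[57:60]
[61] read 'c'  n4⇒n2 ·f
[62] read 'c'  n2⇒n12 ·f
[63] read 'd'  n12⇒n13
[64] read 'e'  n13⇒n14
[65] read 'a'  n14⇒n15
[66] read 'e'  n15⇒n16  ** P3@[62:66]
[67] read 'e'  n16⇒n1 ·f
[68] read 'd'  n1⇒n0 ·f
[69] read 'e'  n0⇒n1
[70] read 'c'  n1⇒n2
[71] read 'd'  n2⇒n3
[72] read 'e'  n3⇒n4  ** P0@[69:72]
[73] read 'a'  n4⇒n15 ·f

Matches: [[6,0],[8,3],[11,2],[16,3],[21,0],[23,3],[30,0],[38,1],[38,3],[39,2],[40,2],[45,3],[48,0],[50,3],[53,0],[55,3],[60,0],[66,3],[72,0]]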